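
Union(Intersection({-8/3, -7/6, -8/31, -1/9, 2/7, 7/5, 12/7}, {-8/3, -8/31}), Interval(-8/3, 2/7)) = Interval(-8/3, 2/7)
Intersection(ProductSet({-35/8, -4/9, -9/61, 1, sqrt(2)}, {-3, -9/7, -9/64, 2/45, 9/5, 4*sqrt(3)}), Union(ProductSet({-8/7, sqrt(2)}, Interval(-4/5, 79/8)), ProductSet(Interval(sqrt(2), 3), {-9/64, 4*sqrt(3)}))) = ProductSet({sqrt(2)}, {-9/64, 2/45, 9/5, 4*sqrt(3)})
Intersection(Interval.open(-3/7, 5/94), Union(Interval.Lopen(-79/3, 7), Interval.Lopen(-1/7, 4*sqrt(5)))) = Interval.open(-3/7, 5/94)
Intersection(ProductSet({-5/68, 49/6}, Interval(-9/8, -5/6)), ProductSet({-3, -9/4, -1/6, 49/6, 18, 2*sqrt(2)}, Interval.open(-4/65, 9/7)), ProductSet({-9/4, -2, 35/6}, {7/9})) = EmptySet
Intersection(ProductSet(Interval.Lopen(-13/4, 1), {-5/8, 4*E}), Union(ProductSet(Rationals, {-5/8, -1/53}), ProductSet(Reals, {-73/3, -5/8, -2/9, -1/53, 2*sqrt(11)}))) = ProductSet(Interval.Lopen(-13/4, 1), {-5/8})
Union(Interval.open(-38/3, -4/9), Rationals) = Union(Interval(-38/3, -4/9), Rationals)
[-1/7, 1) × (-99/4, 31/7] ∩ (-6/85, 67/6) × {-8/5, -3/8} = (-6/85, 1) × {-8/5, -3/8}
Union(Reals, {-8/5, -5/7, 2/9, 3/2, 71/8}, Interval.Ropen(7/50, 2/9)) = Interval(-oo, oo)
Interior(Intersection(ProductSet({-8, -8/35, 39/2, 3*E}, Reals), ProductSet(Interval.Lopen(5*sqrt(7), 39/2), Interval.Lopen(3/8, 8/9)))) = EmptySet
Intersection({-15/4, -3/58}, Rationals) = {-15/4, -3/58}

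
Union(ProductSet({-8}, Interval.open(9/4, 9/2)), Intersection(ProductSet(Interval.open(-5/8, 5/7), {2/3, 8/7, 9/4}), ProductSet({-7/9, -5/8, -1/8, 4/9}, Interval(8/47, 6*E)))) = Union(ProductSet({-8}, Interval.open(9/4, 9/2)), ProductSet({-1/8, 4/9}, {2/3, 8/7, 9/4}))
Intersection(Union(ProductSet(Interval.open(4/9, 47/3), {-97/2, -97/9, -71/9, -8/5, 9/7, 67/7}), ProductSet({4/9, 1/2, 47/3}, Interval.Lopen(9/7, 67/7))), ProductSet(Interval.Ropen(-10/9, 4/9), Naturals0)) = EmptySet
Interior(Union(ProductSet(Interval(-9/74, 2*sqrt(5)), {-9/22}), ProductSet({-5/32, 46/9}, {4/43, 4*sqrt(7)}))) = EmptySet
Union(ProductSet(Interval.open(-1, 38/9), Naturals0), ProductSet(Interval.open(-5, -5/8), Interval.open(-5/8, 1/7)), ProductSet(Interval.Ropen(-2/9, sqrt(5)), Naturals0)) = Union(ProductSet(Interval.open(-5, -5/8), Interval.open(-5/8, 1/7)), ProductSet(Interval.open(-1, 38/9), Naturals0))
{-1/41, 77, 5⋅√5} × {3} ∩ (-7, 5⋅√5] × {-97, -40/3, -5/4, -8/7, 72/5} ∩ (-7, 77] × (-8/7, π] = ∅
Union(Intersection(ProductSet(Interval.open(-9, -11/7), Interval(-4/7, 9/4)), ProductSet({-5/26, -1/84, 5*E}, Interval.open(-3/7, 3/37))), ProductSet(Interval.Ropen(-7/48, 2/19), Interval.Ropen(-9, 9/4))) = ProductSet(Interval.Ropen(-7/48, 2/19), Interval.Ropen(-9, 9/4))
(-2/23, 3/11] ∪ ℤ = ℤ ∪ (-2/23, 3/11]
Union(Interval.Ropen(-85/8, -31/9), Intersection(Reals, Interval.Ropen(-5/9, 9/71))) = Union(Interval.Ropen(-85/8, -31/9), Interval.Ropen(-5/9, 9/71))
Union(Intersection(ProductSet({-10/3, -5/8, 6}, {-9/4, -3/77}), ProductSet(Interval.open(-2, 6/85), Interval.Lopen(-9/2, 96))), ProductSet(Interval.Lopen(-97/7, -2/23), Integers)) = Union(ProductSet({-5/8}, {-9/4, -3/77}), ProductSet(Interval.Lopen(-97/7, -2/23), Integers))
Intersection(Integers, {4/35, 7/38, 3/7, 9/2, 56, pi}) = {56}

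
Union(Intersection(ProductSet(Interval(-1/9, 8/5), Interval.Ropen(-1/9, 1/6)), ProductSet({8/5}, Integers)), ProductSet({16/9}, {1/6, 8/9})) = Union(ProductSet({8/5}, Range(0, 1, 1)), ProductSet({16/9}, {1/6, 8/9}))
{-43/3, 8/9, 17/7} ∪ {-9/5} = {-43/3, -9/5, 8/9, 17/7}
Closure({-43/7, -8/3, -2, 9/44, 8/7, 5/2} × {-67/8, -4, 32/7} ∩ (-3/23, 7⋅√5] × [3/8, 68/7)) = {9/44, 8/7, 5/2} × {32/7}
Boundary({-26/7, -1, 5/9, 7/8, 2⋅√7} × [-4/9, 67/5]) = {-26/7, -1, 5/9, 7/8, 2⋅√7} × [-4/9, 67/5]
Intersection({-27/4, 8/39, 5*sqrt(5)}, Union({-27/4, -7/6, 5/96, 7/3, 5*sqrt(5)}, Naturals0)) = {-27/4, 5*sqrt(5)}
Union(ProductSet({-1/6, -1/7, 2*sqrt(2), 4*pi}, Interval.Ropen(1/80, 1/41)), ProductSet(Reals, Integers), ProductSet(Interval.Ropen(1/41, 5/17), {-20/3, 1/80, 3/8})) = Union(ProductSet({-1/6, -1/7, 2*sqrt(2), 4*pi}, Interval.Ropen(1/80, 1/41)), ProductSet(Interval.Ropen(1/41, 5/17), {-20/3, 1/80, 3/8}), ProductSet(Reals, Integers))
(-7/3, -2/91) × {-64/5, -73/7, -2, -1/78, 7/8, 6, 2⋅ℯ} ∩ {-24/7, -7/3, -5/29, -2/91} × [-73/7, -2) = {-5/29} × {-73/7}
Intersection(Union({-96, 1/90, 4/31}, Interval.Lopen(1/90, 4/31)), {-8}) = EmptySet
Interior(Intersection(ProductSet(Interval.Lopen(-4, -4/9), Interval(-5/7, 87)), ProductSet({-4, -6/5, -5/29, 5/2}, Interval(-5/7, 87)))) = EmptySet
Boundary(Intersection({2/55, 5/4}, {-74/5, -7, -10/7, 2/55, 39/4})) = {2/55}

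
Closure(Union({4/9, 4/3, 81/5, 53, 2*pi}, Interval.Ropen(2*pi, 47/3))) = Union({4/9, 4/3, 81/5, 53}, Interval(2*pi, 47/3))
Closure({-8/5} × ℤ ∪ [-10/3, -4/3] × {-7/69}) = ({-8/5} × ℤ) ∪ ([-10/3, -4/3] × {-7/69})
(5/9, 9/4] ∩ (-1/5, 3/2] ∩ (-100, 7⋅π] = (5/9, 3/2]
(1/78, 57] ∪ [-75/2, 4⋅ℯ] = [-75/2, 57]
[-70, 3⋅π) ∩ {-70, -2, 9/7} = {-70, -2, 9/7}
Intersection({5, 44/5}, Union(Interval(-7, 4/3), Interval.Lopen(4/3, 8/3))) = EmptySet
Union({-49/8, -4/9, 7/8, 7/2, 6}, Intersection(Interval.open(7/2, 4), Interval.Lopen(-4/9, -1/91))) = {-49/8, -4/9, 7/8, 7/2, 6}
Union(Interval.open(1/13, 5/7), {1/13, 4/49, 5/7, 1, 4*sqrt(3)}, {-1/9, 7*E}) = Union({-1/9, 1, 4*sqrt(3), 7*E}, Interval(1/13, 5/7))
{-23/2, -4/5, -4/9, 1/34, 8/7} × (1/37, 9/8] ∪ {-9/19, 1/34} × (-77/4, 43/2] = ({-9/19, 1/34} × (-77/4, 43/2]) ∪ ({-23/2, -4/5, -4/9, 1/34, 8/7} × (1/37, 9/8])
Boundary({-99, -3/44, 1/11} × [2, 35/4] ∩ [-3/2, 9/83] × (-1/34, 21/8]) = {-3/44, 1/11} × [2, 21/8]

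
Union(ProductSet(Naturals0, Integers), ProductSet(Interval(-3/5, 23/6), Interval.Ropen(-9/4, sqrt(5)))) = Union(ProductSet(Interval(-3/5, 23/6), Interval.Ropen(-9/4, sqrt(5))), ProductSet(Naturals0, Integers))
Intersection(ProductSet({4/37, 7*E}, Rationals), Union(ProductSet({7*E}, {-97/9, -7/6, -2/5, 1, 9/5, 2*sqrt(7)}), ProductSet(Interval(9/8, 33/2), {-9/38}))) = ProductSet({7*E}, {-97/9, -7/6, -2/5, 1, 9/5})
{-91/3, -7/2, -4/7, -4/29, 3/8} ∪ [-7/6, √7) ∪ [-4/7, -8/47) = {-91/3, -7/2} ∪ [-7/6, √7)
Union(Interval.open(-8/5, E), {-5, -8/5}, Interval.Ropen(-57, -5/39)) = Interval.Ropen(-57, E)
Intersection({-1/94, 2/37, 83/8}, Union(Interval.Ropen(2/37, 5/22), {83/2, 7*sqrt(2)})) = {2/37}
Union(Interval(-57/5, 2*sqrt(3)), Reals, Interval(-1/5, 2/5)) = Interval(-oo, oo)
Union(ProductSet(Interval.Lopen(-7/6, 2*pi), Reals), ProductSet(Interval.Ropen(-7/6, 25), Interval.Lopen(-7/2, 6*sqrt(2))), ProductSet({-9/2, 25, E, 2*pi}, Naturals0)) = Union(ProductSet({-9/2, 25, E, 2*pi}, Naturals0), ProductSet(Interval.Ropen(-7/6, 25), Interval.Lopen(-7/2, 6*sqrt(2))), ProductSet(Interval.Lopen(-7/6, 2*pi), Reals))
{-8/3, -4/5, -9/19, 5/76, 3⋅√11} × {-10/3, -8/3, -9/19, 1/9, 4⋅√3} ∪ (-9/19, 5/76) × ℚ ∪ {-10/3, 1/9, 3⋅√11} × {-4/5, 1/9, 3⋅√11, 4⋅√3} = ((-9/19, 5/76) × ℚ) ∪ ({-8/3, -4/5, -9/19, 5/76, 3⋅√11} × {-10/3, -8/3, -9/19, 1/9, 4⋅√3}) ∪ ({-10/3, 1/9, 3⋅√11} × {-4/5, 1/9, 3⋅√11, 4⋅√3})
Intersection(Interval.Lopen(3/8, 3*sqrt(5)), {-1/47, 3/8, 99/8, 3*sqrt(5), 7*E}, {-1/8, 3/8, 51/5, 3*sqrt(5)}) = {3*sqrt(5)}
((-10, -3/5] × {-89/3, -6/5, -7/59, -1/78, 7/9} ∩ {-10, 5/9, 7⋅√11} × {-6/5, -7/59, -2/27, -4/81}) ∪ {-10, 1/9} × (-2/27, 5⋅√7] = {-10, 1/9} × (-2/27, 5⋅√7]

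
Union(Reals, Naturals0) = Reals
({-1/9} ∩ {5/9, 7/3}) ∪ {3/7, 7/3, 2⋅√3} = {3/7, 7/3, 2⋅√3}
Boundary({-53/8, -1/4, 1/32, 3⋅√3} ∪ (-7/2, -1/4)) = {-53/8, -7/2, -1/4, 1/32, 3⋅√3}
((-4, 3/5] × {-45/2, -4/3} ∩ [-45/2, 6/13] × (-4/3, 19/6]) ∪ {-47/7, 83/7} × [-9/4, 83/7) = {-47/7, 83/7} × [-9/4, 83/7)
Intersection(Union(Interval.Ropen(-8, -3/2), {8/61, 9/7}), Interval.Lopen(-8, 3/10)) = Union({8/61}, Interval.open(-8, -3/2))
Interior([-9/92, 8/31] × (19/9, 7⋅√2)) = (-9/92, 8/31) × (19/9, 7⋅√2)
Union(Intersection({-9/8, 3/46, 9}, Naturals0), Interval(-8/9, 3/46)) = Union({9}, Interval(-8/9, 3/46))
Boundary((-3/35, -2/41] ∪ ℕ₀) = {-3/35, -2/41} ∪ (ℕ₀ \ (-3/35, -2/41))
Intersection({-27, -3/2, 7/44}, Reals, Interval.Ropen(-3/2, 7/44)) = {-3/2}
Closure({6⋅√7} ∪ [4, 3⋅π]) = [4, 3⋅π] ∪ {6⋅√7}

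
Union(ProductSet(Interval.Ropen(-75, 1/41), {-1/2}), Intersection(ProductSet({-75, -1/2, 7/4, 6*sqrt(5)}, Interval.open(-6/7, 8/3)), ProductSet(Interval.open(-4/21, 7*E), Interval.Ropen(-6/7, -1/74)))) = Union(ProductSet({7/4, 6*sqrt(5)}, Interval.open(-6/7, -1/74)), ProductSet(Interval.Ropen(-75, 1/41), {-1/2}))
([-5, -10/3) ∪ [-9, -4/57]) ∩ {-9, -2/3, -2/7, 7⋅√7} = {-9, -2/3, -2/7}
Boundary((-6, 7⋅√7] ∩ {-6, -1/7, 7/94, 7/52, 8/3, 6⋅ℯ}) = {-1/7, 7/94, 7/52, 8/3, 6⋅ℯ}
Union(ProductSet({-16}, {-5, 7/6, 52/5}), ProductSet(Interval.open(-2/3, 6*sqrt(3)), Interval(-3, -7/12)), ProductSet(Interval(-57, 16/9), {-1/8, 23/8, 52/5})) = Union(ProductSet({-16}, {-5, 7/6, 52/5}), ProductSet(Interval(-57, 16/9), {-1/8, 23/8, 52/5}), ProductSet(Interval.open(-2/3, 6*sqrt(3)), Interval(-3, -7/12)))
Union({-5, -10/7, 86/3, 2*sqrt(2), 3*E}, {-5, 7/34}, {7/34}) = {-5, -10/7, 7/34, 86/3, 2*sqrt(2), 3*E}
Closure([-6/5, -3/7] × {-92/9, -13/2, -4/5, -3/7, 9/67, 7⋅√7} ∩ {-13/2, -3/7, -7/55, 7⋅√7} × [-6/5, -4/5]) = {-3/7} × {-4/5}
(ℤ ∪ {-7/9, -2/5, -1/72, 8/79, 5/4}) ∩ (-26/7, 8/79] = {-3, -2, -1, 0} ∪ {-7/9, -2/5, -1/72, 8/79}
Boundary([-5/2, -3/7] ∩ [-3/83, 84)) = ∅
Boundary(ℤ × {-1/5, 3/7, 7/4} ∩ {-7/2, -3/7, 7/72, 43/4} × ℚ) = ∅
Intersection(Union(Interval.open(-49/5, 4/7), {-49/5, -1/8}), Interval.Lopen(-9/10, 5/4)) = Interval.open(-9/10, 4/7)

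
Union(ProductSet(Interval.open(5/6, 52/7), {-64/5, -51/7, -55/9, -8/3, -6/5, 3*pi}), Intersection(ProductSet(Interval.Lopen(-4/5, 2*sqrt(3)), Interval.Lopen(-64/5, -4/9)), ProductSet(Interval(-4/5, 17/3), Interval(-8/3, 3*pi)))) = Union(ProductSet(Interval.Lopen(-4/5, 2*sqrt(3)), Interval(-8/3, -4/9)), ProductSet(Interval.open(5/6, 52/7), {-64/5, -51/7, -55/9, -8/3, -6/5, 3*pi}))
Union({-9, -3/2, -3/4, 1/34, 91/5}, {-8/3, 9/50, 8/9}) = {-9, -8/3, -3/2, -3/4, 1/34, 9/50, 8/9, 91/5}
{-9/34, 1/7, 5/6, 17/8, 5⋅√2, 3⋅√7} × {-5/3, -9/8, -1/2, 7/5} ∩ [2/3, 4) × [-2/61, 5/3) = {5/6, 17/8} × {7/5}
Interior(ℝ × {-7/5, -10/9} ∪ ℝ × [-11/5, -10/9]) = ℝ × (-11/5, -10/9)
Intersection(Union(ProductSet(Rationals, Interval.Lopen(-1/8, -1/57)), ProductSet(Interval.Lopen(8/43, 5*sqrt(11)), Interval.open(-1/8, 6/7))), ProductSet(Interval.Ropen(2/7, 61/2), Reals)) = Union(ProductSet(Intersection(Interval.Ropen(2/7, 61/2), Rationals), Interval.Lopen(-1/8, -1/57)), ProductSet(Interval(2/7, 5*sqrt(11)), Interval.open(-1/8, 6/7)))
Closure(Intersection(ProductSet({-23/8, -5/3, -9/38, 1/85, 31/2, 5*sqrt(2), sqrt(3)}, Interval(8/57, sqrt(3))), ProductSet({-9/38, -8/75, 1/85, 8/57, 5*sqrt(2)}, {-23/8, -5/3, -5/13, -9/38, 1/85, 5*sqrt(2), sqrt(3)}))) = ProductSet({-9/38, 1/85, 5*sqrt(2)}, {sqrt(3)})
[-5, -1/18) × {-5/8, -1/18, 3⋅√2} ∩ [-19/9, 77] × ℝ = [-19/9, -1/18) × {-5/8, -1/18, 3⋅√2}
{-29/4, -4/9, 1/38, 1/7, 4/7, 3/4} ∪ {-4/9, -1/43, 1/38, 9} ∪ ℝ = ℝ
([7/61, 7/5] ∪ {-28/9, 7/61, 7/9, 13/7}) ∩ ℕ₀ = {1}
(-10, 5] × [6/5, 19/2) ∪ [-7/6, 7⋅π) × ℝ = ([-7/6, 7⋅π) × ℝ) ∪ ((-10, 5] × [6/5, 19/2))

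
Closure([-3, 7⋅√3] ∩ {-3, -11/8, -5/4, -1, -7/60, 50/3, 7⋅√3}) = {-3, -11/8, -5/4, -1, -7/60, 7⋅√3}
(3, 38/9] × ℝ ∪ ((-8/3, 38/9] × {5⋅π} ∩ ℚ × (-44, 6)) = (3, 38/9] × ℝ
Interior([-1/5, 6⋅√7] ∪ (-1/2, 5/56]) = (-1/2, 6⋅√7)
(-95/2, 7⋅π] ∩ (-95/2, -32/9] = (-95/2, -32/9]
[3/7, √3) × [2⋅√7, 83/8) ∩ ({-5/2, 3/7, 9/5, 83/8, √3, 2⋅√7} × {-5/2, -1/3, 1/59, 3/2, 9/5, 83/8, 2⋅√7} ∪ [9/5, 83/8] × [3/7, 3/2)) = {3/7} × {2⋅√7}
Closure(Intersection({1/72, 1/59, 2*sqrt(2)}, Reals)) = {1/72, 1/59, 2*sqrt(2)}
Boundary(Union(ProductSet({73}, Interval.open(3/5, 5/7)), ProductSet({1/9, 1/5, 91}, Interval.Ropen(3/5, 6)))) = Union(ProductSet({73}, Interval(3/5, 5/7)), ProductSet({1/9, 1/5, 91}, Interval(3/5, 6)))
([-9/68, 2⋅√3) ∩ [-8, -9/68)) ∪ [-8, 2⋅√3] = [-8, 2⋅√3]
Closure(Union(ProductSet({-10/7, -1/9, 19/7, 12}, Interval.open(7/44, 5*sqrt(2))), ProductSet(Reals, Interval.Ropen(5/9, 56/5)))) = Union(ProductSet({-10/7, -1/9, 19/7, 12}, Interval.Ropen(7/44, 5*sqrt(2))), ProductSet(Reals, Interval(5/9, 56/5)))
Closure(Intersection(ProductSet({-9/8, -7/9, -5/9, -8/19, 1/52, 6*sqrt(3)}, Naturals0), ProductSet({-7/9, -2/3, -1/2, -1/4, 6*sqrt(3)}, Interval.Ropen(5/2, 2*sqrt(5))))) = ProductSet({-7/9, 6*sqrt(3)}, Range(3, 5, 1))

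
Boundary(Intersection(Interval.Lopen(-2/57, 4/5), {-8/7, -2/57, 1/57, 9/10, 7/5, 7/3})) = {1/57}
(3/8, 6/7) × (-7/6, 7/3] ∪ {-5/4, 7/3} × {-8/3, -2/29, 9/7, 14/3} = ({-5/4, 7/3} × {-8/3, -2/29, 9/7, 14/3}) ∪ ((3/8, 6/7) × (-7/6, 7/3])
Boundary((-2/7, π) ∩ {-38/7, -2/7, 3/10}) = {3/10}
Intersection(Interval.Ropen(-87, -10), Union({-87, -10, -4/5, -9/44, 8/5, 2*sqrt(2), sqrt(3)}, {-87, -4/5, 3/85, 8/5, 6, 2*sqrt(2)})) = {-87}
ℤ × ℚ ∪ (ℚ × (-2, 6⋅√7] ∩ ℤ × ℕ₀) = ℤ × (ℚ ∪ {0, 1, …, 15})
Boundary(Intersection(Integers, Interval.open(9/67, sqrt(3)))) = Range(1, 2, 1)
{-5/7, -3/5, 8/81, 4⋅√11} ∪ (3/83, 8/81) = {-5/7, -3/5, 4⋅√11} ∪ (3/83, 8/81]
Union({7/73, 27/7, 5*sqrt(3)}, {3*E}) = {7/73, 27/7, 5*sqrt(3), 3*E}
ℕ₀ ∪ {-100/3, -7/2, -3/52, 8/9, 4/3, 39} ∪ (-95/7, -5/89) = {-100/3, 8/9, 4/3} ∪ (-95/7, -5/89) ∪ ℕ₀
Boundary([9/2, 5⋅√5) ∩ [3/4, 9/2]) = {9/2}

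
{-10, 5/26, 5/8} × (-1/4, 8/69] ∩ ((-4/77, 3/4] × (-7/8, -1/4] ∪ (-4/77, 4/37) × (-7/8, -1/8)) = ∅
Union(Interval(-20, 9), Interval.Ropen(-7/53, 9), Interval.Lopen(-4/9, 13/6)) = Interval(-20, 9)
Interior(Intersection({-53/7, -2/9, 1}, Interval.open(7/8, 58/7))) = EmptySet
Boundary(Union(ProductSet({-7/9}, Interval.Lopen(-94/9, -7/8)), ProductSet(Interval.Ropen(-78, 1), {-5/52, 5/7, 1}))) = Union(ProductSet({-7/9}, Interval(-94/9, -7/8)), ProductSet(Interval(-78, 1), {-5/52, 5/7, 1}))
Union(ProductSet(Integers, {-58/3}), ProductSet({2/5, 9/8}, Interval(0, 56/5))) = Union(ProductSet({2/5, 9/8}, Interval(0, 56/5)), ProductSet(Integers, {-58/3}))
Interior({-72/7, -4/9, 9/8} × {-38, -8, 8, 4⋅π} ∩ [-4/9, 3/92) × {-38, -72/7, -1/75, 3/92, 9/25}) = ∅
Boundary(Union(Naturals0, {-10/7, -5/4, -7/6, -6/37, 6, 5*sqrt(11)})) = Union({-10/7, -5/4, -7/6, -6/37, 5*sqrt(11)}, Naturals0)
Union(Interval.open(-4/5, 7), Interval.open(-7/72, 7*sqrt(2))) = Interval.open(-4/5, 7*sqrt(2))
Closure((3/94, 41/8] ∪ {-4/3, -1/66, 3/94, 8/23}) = {-4/3, -1/66} ∪ [3/94, 41/8]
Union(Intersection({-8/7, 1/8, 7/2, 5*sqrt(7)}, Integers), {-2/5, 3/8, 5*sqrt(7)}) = {-2/5, 3/8, 5*sqrt(7)}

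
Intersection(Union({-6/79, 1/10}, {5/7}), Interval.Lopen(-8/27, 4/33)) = {-6/79, 1/10}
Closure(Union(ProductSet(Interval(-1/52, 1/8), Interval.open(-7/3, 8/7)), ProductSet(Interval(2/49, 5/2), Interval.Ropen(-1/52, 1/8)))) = Union(ProductSet({5/2}, Interval(-1/52, 1/8)), ProductSet(Interval(-1/52, 1/8), Interval(-7/3, 8/7)), ProductSet(Interval(2/49, 5/2), Interval.Ropen(-1/52, 1/8)), ProductSet(Interval(1/8, 5/2), {-1/52, 1/8}))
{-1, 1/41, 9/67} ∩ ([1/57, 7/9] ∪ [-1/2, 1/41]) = {1/41, 9/67}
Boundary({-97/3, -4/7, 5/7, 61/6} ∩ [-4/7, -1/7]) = {-4/7}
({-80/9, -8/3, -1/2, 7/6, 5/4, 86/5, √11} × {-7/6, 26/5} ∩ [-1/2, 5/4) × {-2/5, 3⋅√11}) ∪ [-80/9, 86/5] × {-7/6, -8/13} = [-80/9, 86/5] × {-7/6, -8/13}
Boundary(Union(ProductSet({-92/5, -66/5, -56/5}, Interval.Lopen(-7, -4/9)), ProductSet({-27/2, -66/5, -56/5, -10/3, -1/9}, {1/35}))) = Union(ProductSet({-92/5, -66/5, -56/5}, Interval(-7, -4/9)), ProductSet({-27/2, -66/5, -56/5, -10/3, -1/9}, {1/35}))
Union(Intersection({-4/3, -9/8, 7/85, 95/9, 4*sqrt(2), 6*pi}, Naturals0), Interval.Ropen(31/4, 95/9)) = Interval.Ropen(31/4, 95/9)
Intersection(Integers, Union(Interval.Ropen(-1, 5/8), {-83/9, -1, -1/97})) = Range(-1, 1, 1)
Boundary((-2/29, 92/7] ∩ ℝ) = {-2/29, 92/7}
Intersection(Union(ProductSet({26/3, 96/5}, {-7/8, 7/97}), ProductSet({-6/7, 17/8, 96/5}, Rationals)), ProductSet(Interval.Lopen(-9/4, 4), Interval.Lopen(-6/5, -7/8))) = ProductSet({-6/7, 17/8}, Intersection(Interval.Lopen(-6/5, -7/8), Rationals))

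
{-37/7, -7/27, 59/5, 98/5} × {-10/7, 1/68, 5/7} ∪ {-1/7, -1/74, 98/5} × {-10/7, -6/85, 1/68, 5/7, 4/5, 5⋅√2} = ({-37/7, -7/27, 59/5, 98/5} × {-10/7, 1/68, 5/7}) ∪ ({-1/7, -1/74, 98/5} × {-10/7, -6/85, 1/68, 5/7, 4/5, 5⋅√2})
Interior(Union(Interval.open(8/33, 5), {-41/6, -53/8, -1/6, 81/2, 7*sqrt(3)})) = Interval.open(8/33, 5)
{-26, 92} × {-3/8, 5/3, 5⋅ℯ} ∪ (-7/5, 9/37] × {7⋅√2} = ({-26, 92} × {-3/8, 5/3, 5⋅ℯ}) ∪ ((-7/5, 9/37] × {7⋅√2})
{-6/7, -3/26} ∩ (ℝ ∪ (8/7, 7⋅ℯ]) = {-6/7, -3/26}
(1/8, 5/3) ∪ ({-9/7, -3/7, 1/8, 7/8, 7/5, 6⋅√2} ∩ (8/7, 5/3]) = (1/8, 5/3)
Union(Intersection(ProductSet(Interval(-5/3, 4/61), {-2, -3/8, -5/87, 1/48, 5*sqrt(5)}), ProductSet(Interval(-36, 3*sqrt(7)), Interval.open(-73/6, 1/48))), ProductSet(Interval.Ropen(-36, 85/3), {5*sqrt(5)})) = Union(ProductSet(Interval.Ropen(-36, 85/3), {5*sqrt(5)}), ProductSet(Interval(-5/3, 4/61), {-2, -3/8, -5/87}))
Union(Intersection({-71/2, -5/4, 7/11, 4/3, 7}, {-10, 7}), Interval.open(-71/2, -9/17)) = Union({7}, Interval.open(-71/2, -9/17))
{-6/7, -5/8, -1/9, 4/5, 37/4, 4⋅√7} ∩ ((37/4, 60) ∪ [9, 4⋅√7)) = {37/4, 4⋅√7}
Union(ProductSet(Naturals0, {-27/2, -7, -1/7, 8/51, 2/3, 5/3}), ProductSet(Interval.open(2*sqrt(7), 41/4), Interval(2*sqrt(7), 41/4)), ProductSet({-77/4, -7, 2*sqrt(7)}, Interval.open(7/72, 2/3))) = Union(ProductSet({-77/4, -7, 2*sqrt(7)}, Interval.open(7/72, 2/3)), ProductSet(Interval.open(2*sqrt(7), 41/4), Interval(2*sqrt(7), 41/4)), ProductSet(Naturals0, {-27/2, -7, -1/7, 8/51, 2/3, 5/3}))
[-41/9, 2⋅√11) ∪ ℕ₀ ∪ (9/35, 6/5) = [-41/9, 2⋅√11) ∪ ℕ₀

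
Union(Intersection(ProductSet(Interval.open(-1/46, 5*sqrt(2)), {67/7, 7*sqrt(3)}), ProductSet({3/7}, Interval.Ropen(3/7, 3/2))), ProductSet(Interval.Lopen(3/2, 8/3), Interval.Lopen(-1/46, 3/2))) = ProductSet(Interval.Lopen(3/2, 8/3), Interval.Lopen(-1/46, 3/2))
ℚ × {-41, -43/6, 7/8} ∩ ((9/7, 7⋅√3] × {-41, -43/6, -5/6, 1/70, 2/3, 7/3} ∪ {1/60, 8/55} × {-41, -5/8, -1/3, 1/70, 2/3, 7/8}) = ({1/60, 8/55} × {-41, 7/8}) ∪ ((ℚ ∩ (9/7, 7⋅√3]) × {-41, -43/6})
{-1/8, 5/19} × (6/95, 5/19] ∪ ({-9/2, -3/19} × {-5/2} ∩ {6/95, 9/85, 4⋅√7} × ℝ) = {-1/8, 5/19} × (6/95, 5/19]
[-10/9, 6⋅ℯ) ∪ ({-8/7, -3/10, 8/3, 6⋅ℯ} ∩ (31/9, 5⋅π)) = [-10/9, 6⋅ℯ)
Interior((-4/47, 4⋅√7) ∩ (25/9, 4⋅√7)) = (25/9, 4⋅√7)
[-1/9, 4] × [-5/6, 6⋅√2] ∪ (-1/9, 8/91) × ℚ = ((-1/9, 8/91) × ℚ) ∪ ([-1/9, 4] × [-5/6, 6⋅√2])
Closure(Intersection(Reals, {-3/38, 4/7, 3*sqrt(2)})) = {-3/38, 4/7, 3*sqrt(2)}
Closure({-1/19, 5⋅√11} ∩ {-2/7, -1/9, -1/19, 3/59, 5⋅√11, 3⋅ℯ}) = {-1/19, 5⋅√11}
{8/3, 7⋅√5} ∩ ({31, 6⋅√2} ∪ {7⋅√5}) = {7⋅√5}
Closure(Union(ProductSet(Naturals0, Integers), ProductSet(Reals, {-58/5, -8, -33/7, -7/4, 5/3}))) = Union(ProductSet(Naturals0, Integers), ProductSet(Reals, {-58/5, -8, -33/7, -7/4, 5/3}))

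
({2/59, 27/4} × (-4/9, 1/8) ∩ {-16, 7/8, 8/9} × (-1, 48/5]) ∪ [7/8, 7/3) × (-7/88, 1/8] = [7/8, 7/3) × (-7/88, 1/8]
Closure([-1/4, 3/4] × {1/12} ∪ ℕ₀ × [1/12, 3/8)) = (ℕ₀ × [1/12, 3/8]) ∪ ([-1/4, 3/4] × {1/12})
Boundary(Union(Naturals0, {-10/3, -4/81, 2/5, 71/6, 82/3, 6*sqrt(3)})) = Union({-10/3, -4/81, 2/5, 71/6, 82/3, 6*sqrt(3)}, Naturals0)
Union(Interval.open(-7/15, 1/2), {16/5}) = Union({16/5}, Interval.open(-7/15, 1/2))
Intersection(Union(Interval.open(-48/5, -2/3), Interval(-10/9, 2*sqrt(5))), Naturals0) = Range(0, 5, 1)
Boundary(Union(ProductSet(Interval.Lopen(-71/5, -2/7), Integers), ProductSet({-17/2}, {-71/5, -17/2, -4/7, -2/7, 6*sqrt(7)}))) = Union(ProductSet({-17/2}, {-71/5, -17/2, -4/7, -2/7, 6*sqrt(7)}), ProductSet(Interval(-71/5, -2/7), Integers))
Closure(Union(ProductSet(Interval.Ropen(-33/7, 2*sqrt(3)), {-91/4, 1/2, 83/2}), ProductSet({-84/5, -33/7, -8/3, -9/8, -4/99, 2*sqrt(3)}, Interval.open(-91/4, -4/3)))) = Union(ProductSet({-84/5, -33/7, -8/3, -9/8, -4/99, 2*sqrt(3)}, Interval(-91/4, -4/3)), ProductSet(Interval(-33/7, 2*sqrt(3)), {-91/4, 1/2, 83/2}))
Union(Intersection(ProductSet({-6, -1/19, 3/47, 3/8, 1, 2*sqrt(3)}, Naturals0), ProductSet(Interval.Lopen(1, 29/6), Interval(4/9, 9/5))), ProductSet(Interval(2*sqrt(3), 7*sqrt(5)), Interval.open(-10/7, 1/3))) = Union(ProductSet({2*sqrt(3)}, Range(1, 2, 1)), ProductSet(Interval(2*sqrt(3), 7*sqrt(5)), Interval.open(-10/7, 1/3)))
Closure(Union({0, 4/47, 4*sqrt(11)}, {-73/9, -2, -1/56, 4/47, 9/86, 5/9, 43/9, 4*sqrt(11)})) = {-73/9, -2, -1/56, 0, 4/47, 9/86, 5/9, 43/9, 4*sqrt(11)}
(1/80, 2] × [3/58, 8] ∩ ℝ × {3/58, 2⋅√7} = (1/80, 2] × {3/58, 2⋅√7}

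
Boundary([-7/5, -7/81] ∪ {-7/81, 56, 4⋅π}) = {-7/5, -7/81, 56, 4⋅π}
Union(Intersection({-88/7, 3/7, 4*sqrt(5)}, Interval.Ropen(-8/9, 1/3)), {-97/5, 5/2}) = {-97/5, 5/2}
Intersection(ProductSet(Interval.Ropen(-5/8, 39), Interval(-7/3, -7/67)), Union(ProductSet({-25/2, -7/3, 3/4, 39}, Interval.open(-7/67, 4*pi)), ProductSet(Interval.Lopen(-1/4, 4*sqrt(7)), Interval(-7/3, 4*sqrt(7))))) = ProductSet(Interval.Lopen(-1/4, 4*sqrt(7)), Interval(-7/3, -7/67))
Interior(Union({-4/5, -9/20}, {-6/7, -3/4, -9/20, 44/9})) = EmptySet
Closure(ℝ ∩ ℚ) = ℝ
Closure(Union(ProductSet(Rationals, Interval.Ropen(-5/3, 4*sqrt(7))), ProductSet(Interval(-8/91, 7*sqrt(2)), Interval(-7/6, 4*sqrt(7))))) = Union(ProductSet(Interval(-8/91, 7*sqrt(2)), Interval(-7/6, 4*sqrt(7))), ProductSet(Rationals, Interval.Ropen(-5/3, 4*sqrt(7))), ProductSet(Reals, Union({4*sqrt(7)}, Interval(-5/3, -7/6))), ProductSet(Union(Interval(-oo, -8/91), Interval(7*sqrt(2), oo)), Interval(-5/3, 4*sqrt(7))))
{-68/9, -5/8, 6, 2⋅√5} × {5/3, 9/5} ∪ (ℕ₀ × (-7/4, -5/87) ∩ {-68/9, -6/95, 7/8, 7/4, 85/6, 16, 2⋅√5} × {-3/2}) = ({16} × {-3/2}) ∪ ({-68/9, -5/8, 6, 2⋅√5} × {5/3, 9/5})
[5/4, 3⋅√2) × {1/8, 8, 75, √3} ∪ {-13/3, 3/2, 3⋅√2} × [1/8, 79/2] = ({-13/3, 3/2, 3⋅√2} × [1/8, 79/2]) ∪ ([5/4, 3⋅√2) × {1/8, 8, 75, √3})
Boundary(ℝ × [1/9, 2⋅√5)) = ℝ × {1/9, 2⋅√5}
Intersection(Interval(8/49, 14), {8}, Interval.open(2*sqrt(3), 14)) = {8}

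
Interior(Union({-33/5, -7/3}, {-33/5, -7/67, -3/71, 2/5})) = EmptySet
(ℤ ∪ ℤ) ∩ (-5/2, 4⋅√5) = {-2, -1, …, 8}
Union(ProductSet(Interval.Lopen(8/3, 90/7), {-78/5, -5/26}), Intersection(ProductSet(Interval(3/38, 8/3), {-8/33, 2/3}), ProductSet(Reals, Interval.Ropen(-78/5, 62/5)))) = Union(ProductSet(Interval(3/38, 8/3), {-8/33, 2/3}), ProductSet(Interval.Lopen(8/3, 90/7), {-78/5, -5/26}))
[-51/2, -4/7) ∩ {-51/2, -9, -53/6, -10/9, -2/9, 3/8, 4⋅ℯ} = {-51/2, -9, -53/6, -10/9}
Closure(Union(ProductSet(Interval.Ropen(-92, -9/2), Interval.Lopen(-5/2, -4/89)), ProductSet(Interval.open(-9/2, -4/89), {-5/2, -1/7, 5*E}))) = Union(ProductSet({-92, -9/2}, Interval(-5/2, -4/89)), ProductSet(Interval(-92, -9/2), {-5/2, -4/89}), ProductSet(Interval.Ropen(-92, -9/2), Interval.Lopen(-5/2, -4/89)), ProductSet(Interval(-9/2, -4/89), {-5/2, -1/7, 5*E}))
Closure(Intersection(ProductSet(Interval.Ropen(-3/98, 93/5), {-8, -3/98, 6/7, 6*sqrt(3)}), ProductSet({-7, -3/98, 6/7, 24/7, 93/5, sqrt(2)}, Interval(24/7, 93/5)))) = ProductSet({-3/98, 6/7, 24/7, sqrt(2)}, {6*sqrt(3)})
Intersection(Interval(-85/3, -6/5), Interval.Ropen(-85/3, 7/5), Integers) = Range(-28, -1, 1)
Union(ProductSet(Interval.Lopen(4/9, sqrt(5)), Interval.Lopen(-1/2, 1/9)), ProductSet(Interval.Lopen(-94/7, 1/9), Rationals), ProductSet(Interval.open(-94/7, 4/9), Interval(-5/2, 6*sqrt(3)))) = Union(ProductSet(Interval.Lopen(-94/7, 1/9), Rationals), ProductSet(Interval.open(-94/7, 4/9), Interval(-5/2, 6*sqrt(3))), ProductSet(Interval.Lopen(4/9, sqrt(5)), Interval.Lopen(-1/2, 1/9)))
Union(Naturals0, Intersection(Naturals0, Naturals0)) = Naturals0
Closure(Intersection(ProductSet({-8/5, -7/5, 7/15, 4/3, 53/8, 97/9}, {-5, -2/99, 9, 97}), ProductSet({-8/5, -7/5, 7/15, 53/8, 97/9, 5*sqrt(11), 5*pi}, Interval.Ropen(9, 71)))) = ProductSet({-8/5, -7/5, 7/15, 53/8, 97/9}, {9})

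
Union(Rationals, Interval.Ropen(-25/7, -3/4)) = Union(Interval(-25/7, -3/4), Rationals)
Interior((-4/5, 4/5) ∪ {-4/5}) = (-4/5, 4/5)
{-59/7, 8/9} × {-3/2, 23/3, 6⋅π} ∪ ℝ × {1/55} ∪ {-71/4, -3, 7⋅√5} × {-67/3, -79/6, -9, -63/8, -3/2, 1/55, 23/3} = (ℝ × {1/55}) ∪ ({-59/7, 8/9} × {-3/2, 23/3, 6⋅π}) ∪ ({-71/4, -3, 7⋅√5} × {-67/3, -79/6, -9, -63/8, -3/2, 1/55, 23/3})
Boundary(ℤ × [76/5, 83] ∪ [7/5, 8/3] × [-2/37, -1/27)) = (ℤ × [76/5, 83]) ∪ ({7/5, 8/3} × [-2/37, -1/27]) ∪ ([7/5, 8/3] × {-2/37, -1/27})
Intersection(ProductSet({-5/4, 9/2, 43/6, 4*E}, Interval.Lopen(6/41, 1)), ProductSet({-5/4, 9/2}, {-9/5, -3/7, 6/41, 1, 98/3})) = ProductSet({-5/4, 9/2}, {1})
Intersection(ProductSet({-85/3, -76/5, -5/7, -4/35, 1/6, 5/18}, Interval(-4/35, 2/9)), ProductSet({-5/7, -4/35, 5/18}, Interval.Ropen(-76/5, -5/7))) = EmptySet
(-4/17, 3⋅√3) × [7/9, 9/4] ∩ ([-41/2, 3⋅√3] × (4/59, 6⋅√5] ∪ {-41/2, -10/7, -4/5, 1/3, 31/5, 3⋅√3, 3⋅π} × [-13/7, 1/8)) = (-4/17, 3⋅√3) × [7/9, 9/4]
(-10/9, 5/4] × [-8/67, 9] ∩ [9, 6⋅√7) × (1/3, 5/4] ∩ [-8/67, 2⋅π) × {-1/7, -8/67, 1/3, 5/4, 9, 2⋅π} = ∅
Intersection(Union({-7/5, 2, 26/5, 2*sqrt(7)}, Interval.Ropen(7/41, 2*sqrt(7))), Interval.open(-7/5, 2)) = Interval.Ropen(7/41, 2)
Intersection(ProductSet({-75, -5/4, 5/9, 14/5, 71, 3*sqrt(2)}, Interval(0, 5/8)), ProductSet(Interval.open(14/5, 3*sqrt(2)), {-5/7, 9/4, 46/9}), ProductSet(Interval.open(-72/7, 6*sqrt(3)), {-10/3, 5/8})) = EmptySet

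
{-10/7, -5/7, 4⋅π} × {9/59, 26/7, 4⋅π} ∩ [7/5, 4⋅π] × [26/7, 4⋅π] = {4⋅π} × {26/7, 4⋅π}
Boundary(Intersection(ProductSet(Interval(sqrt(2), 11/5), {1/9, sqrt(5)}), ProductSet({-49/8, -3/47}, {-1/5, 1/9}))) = EmptySet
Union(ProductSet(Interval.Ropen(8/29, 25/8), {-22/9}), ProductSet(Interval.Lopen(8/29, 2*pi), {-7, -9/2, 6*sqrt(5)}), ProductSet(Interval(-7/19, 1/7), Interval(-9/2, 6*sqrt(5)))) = Union(ProductSet(Interval(-7/19, 1/7), Interval(-9/2, 6*sqrt(5))), ProductSet(Interval.Ropen(8/29, 25/8), {-22/9}), ProductSet(Interval.Lopen(8/29, 2*pi), {-7, -9/2, 6*sqrt(5)}))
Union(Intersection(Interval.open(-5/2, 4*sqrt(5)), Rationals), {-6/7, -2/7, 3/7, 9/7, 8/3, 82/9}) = Union({82/9}, Intersection(Interval.open(-5/2, 4*sqrt(5)), Rationals))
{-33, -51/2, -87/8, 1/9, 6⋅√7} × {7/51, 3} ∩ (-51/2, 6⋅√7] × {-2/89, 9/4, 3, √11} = {-87/8, 1/9, 6⋅√7} × {3}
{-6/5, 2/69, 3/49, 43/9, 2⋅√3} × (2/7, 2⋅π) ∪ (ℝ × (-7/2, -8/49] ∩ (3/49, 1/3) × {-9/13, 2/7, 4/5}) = ((3/49, 1/3) × {-9/13}) ∪ ({-6/5, 2/69, 3/49, 43/9, 2⋅√3} × (2/7, 2⋅π))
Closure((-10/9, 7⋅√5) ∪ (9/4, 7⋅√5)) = [-10/9, 7⋅√5]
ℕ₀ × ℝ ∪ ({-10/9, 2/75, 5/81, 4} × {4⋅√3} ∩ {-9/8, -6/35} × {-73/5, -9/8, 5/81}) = ℕ₀ × ℝ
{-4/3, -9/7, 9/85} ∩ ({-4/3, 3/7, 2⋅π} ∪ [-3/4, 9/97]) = {-4/3}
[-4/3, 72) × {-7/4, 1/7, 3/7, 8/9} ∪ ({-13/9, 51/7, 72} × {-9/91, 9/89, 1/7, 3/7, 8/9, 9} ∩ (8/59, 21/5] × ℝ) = [-4/3, 72) × {-7/4, 1/7, 3/7, 8/9}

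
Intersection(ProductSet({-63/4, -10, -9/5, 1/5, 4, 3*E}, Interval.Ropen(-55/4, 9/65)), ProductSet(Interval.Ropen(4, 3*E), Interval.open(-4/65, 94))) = ProductSet({4}, Interval.open(-4/65, 9/65))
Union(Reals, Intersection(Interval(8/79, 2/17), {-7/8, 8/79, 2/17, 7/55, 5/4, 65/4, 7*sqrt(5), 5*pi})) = Reals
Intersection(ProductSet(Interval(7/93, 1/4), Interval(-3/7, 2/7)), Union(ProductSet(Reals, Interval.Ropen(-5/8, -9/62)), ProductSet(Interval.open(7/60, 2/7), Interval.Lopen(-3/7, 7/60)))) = Union(ProductSet(Interval(7/93, 1/4), Interval.Ropen(-3/7, -9/62)), ProductSet(Interval.Lopen(7/60, 1/4), Interval.Lopen(-3/7, 7/60)))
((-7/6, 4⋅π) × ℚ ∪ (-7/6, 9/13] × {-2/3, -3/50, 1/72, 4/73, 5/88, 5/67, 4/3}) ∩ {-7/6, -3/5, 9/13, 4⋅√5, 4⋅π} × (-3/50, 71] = {-3/5, 9/13, 4⋅√5} × (ℚ ∩ (-3/50, 71])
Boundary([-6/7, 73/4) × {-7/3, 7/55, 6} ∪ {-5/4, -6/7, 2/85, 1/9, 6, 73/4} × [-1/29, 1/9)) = ([-6/7, 73/4] × {-7/3, 7/55, 6}) ∪ ({-5/4, -6/7, 2/85, 1/9, 6, 73/4} × [-1/29, 1/9])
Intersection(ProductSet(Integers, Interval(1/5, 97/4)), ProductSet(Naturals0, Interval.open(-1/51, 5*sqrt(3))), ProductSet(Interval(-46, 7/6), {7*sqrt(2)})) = EmptySet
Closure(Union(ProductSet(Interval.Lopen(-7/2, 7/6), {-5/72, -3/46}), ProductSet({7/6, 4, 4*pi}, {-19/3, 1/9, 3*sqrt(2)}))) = Union(ProductSet({7/6, 4, 4*pi}, {-19/3, 1/9, 3*sqrt(2)}), ProductSet(Interval(-7/2, 7/6), {-5/72, -3/46}))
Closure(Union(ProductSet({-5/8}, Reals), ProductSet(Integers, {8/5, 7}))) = Union(ProductSet({-5/8}, Reals), ProductSet(Integers, {8/5, 7}))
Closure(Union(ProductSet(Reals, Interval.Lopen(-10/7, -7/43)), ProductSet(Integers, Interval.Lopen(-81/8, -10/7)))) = Union(ProductSet(Integers, Interval(-81/8, -10/7)), ProductSet(Reals, Interval(-10/7, -7/43)))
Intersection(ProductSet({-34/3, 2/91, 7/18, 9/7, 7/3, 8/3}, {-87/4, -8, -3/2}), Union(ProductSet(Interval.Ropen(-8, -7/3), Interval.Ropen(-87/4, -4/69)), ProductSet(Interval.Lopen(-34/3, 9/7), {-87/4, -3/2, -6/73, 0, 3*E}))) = ProductSet({2/91, 7/18, 9/7}, {-87/4, -3/2})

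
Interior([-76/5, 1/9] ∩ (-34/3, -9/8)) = (-34/3, -9/8)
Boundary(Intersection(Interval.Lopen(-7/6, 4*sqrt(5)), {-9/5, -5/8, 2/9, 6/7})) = {-5/8, 2/9, 6/7}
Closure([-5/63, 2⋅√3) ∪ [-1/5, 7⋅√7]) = [-1/5, 7⋅√7]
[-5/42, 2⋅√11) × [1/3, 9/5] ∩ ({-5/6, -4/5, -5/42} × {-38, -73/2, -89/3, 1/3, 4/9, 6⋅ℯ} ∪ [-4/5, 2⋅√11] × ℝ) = [-5/42, 2⋅√11) × [1/3, 9/5]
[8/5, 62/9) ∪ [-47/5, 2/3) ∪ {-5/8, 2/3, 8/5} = [-47/5, 2/3] ∪ [8/5, 62/9)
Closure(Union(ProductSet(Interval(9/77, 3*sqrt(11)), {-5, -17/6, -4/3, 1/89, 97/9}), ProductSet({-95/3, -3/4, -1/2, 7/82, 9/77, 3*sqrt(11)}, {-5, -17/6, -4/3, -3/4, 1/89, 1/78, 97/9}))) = Union(ProductSet({-95/3, -3/4, -1/2, 7/82, 9/77, 3*sqrt(11)}, {-5, -17/6, -4/3, -3/4, 1/89, 1/78, 97/9}), ProductSet(Interval(9/77, 3*sqrt(11)), {-5, -17/6, -4/3, 1/89, 97/9}))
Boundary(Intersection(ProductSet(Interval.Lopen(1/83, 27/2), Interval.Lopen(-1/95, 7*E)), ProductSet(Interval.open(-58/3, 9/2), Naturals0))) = ProductSet(Interval(1/83, 9/2), Range(0, 20, 1))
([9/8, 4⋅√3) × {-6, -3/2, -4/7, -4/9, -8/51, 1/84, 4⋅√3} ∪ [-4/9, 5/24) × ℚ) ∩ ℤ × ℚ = ({0} × ℚ) ∪ ({2, 3, …, 6} × {-6, -3/2, -4/7, -4/9, -8/51, 1/84})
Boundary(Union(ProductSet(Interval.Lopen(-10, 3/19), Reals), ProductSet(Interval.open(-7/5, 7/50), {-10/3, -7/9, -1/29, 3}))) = ProductSet({-10, 3/19}, Reals)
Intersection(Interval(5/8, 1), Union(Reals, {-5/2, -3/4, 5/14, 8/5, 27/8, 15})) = Interval(5/8, 1)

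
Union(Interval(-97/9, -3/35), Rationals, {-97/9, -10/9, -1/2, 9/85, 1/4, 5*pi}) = Union({5*pi}, Interval(-97/9, -3/35), Rationals)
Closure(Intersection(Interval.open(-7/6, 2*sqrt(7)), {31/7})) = {31/7}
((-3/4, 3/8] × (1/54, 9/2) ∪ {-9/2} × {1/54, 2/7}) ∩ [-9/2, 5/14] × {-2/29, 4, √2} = (-3/4, 5/14] × {4, √2}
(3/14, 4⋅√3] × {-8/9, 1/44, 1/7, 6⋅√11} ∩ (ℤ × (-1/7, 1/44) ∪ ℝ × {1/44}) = (3/14, 4⋅√3] × {1/44}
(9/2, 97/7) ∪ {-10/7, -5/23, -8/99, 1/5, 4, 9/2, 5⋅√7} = {-10/7, -5/23, -8/99, 1/5, 4} ∪ [9/2, 97/7)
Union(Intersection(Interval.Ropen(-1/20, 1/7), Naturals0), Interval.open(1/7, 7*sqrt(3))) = Union(Interval.open(1/7, 7*sqrt(3)), Range(0, 1, 1))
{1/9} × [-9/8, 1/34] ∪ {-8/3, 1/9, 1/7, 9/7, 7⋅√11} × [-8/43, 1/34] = ({1/9} × [-9/8, 1/34]) ∪ ({-8/3, 1/9, 1/7, 9/7, 7⋅√11} × [-8/43, 1/34])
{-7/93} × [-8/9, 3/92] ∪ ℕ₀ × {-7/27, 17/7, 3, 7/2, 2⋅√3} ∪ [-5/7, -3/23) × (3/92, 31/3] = ({-7/93} × [-8/9, 3/92]) ∪ ([-5/7, -3/23) × (3/92, 31/3]) ∪ (ℕ₀ × {-7/27, 17/7, 3, 7/2, 2⋅√3})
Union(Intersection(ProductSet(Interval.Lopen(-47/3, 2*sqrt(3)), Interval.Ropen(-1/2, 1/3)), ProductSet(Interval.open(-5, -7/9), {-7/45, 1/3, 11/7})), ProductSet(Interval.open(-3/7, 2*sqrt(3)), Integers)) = Union(ProductSet(Interval.open(-5, -7/9), {-7/45}), ProductSet(Interval.open(-3/7, 2*sqrt(3)), Integers))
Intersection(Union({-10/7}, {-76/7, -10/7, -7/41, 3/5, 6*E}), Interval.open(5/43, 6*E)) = {3/5}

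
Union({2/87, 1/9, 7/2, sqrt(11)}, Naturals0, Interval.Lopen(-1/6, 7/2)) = Union(Interval.Lopen(-1/6, 7/2), Naturals0)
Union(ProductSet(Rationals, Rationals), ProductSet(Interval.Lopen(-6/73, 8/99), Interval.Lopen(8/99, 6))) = Union(ProductSet(Interval.Lopen(-6/73, 8/99), Interval.Lopen(8/99, 6)), ProductSet(Rationals, Rationals))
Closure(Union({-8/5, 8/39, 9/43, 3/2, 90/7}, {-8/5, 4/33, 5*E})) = {-8/5, 4/33, 8/39, 9/43, 3/2, 90/7, 5*E}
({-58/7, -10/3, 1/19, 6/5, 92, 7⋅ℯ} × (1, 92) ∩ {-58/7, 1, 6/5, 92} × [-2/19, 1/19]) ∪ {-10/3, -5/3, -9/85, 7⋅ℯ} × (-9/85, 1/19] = {-10/3, -5/3, -9/85, 7⋅ℯ} × (-9/85, 1/19]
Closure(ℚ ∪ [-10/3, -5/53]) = ℚ ∪ (-∞, ∞)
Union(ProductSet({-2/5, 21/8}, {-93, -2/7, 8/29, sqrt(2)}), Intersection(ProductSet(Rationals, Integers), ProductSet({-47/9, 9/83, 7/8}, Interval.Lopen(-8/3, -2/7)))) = Union(ProductSet({-2/5, 21/8}, {-93, -2/7, 8/29, sqrt(2)}), ProductSet({-47/9, 9/83, 7/8}, Range(-2, 0, 1)))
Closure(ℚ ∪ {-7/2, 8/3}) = ℝ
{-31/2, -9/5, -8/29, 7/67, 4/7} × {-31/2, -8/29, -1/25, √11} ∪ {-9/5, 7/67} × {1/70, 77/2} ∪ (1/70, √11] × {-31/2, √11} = ({-9/5, 7/67} × {1/70, 77/2}) ∪ ((1/70, √11] × {-31/2, √11}) ∪ ({-31/2, -9/5, -8/29, 7/67, 4/7} × {-31/2, -8/29, -1/25, √11})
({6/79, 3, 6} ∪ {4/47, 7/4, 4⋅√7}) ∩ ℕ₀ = {3, 6}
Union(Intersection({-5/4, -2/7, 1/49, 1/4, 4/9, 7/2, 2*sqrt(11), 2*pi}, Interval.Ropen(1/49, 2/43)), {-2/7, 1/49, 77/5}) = {-2/7, 1/49, 77/5}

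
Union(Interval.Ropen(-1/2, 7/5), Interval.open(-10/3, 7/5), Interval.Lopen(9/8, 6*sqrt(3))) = Interval.Lopen(-10/3, 6*sqrt(3))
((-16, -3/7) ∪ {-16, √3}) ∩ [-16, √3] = [-16, -3/7) ∪ {√3}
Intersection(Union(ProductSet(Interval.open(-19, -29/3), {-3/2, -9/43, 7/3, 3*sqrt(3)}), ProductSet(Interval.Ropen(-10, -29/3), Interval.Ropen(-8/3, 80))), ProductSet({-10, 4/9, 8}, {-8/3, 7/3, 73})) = ProductSet({-10}, {-8/3, 7/3, 73})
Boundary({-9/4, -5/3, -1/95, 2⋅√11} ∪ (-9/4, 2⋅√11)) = {-9/4, 2⋅√11}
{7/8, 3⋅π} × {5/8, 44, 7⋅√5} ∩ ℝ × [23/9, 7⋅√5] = {7/8, 3⋅π} × {7⋅√5}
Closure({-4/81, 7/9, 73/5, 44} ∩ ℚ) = {-4/81, 7/9, 73/5, 44}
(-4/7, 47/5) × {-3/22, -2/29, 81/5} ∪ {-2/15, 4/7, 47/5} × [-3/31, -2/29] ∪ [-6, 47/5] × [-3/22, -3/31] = ({-2/15, 4/7, 47/5} × [-3/31, -2/29]) ∪ ((-4/7, 47/5) × {-3/22, -2/29, 81/5}) ∪ ([-6, 47/5] × [-3/22, -3/31])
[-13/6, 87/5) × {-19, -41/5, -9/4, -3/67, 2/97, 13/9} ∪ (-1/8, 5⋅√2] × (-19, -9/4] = ([-13/6, 87/5) × {-19, -41/5, -9/4, -3/67, 2/97, 13/9}) ∪ ((-1/8, 5⋅√2] × (-19, -9/4])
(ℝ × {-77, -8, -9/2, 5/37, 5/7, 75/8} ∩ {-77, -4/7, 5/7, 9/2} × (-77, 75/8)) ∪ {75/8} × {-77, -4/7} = ({75/8} × {-77, -4/7}) ∪ ({-77, -4/7, 5/7, 9/2} × {-8, -9/2, 5/37, 5/7})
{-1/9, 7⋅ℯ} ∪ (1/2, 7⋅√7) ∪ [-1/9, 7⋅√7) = [-1/9, 7⋅√7) ∪ {7⋅ℯ}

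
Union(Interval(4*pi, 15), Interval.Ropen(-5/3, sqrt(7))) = Union(Interval.Ropen(-5/3, sqrt(7)), Interval(4*pi, 15))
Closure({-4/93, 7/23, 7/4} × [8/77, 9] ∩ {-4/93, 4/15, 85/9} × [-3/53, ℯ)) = {-4/93} × [8/77, ℯ]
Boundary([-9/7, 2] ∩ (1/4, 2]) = {1/4, 2}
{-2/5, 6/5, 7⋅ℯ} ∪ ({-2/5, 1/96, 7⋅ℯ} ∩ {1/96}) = {-2/5, 1/96, 6/5, 7⋅ℯ}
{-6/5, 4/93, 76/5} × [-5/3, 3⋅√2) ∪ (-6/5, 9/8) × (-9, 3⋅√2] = ({-6/5, 4/93, 76/5} × [-5/3, 3⋅√2)) ∪ ((-6/5, 9/8) × (-9, 3⋅√2])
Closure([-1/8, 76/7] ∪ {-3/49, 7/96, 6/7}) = [-1/8, 76/7]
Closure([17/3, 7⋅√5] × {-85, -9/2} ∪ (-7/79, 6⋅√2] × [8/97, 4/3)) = ({-7/79, 6⋅√2} × [8/97, 4/3]) ∪ ([-7/79, 6⋅√2] × {8/97, 4/3}) ∪ ([17/3, 7⋅√5] × {-85, -9/2}) ∪ ((-7/79, 6⋅√2] × [8/97, 4/3))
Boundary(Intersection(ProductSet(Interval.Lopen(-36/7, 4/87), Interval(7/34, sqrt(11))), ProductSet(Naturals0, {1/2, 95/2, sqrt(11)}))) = ProductSet(Range(0, 1, 1), {1/2, sqrt(11)})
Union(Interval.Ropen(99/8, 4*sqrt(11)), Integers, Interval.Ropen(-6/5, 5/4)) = Union(Integers, Interval.Ropen(-6/5, 5/4), Interval.Ropen(99/8, 4*sqrt(11)))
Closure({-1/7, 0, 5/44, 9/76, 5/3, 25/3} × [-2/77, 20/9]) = {-1/7, 0, 5/44, 9/76, 5/3, 25/3} × [-2/77, 20/9]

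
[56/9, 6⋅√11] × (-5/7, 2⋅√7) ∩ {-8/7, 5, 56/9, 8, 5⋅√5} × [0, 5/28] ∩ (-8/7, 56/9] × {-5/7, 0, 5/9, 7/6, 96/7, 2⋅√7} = {56/9} × {0}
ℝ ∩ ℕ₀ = ℕ₀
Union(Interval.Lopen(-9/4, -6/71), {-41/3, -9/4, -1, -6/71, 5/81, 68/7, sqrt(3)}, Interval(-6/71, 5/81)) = Union({-41/3, 68/7, sqrt(3)}, Interval(-9/4, 5/81))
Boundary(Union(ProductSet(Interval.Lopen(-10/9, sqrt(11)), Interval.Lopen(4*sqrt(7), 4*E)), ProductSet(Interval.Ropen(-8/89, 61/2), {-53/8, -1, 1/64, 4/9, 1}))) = Union(ProductSet({-10/9, sqrt(11)}, Interval(4*sqrt(7), 4*E)), ProductSet(Interval(-10/9, sqrt(11)), {4*sqrt(7), 4*E}), ProductSet(Interval(-8/89, 61/2), {-53/8, -1, 1/64, 4/9, 1}))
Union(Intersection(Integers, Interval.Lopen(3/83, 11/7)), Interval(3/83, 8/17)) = Union(Interval(3/83, 8/17), Range(1, 2, 1))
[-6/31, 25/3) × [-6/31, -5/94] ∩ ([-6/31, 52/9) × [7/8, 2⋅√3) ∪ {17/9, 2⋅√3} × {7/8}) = ∅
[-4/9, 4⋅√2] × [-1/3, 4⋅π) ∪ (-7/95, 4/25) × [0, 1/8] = [-4/9, 4⋅√2] × [-1/3, 4⋅π)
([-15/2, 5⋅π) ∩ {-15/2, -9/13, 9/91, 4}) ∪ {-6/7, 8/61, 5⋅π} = {-15/2, -6/7, -9/13, 9/91, 8/61, 4, 5⋅π}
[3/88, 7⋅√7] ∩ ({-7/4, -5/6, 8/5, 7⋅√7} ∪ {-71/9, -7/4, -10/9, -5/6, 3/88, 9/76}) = {3/88, 9/76, 8/5, 7⋅√7}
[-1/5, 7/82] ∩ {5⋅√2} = ∅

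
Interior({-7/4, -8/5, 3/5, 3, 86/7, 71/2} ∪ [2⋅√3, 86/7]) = (2⋅√3, 86/7)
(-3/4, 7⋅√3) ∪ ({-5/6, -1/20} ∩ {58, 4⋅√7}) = (-3/4, 7⋅√3)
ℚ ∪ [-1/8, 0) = ℚ ∪ [-1/8, 0]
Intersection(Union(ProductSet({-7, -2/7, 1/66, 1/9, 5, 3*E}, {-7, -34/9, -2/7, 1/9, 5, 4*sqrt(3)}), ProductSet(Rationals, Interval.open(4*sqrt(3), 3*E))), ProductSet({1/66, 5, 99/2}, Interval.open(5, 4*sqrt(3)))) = EmptySet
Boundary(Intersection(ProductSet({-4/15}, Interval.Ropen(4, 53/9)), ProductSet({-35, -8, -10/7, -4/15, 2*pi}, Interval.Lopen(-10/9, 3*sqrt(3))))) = ProductSet({-4/15}, Interval(4, 3*sqrt(3)))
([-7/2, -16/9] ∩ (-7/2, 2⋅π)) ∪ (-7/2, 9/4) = (-7/2, 9/4)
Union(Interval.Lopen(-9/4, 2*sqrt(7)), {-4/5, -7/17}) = Interval.Lopen(-9/4, 2*sqrt(7))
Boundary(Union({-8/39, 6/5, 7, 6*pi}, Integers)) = Union({-8/39, 6/5, 6*pi}, Integers)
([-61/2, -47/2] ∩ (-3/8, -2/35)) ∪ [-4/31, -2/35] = [-4/31, -2/35]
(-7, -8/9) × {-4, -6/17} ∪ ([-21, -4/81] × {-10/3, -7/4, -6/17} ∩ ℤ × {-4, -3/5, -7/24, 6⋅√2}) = (-7, -8/9) × {-4, -6/17}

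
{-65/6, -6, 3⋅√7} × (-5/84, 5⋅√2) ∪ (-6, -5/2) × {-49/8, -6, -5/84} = ((-6, -5/2) × {-49/8, -6, -5/84}) ∪ ({-65/6, -6, 3⋅√7} × (-5/84, 5⋅√2))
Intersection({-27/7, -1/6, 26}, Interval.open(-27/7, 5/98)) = {-1/6}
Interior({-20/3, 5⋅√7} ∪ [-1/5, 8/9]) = (-1/5, 8/9)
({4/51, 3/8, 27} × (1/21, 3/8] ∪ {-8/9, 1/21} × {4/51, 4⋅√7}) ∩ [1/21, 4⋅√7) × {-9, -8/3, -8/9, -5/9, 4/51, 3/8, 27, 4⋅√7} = ({4/51, 3/8} × {4/51, 3/8}) ∪ ({1/21} × {4/51, 4⋅√7})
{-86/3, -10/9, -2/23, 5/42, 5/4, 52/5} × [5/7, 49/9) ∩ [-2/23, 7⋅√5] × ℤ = {-2/23, 5/42, 5/4, 52/5} × {1, 2, …, 5}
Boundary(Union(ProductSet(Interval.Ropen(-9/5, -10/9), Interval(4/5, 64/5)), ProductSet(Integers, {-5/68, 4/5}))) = Union(ProductSet({-9/5, -10/9}, Interval(4/5, 64/5)), ProductSet(Integers, {-5/68, 4/5}), ProductSet(Interval(-9/5, -10/9), {4/5, 64/5}))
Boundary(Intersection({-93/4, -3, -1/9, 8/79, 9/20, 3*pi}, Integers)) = {-3}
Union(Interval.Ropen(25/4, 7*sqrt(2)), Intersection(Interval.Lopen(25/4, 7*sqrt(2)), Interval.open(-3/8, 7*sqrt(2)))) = Interval.Ropen(25/4, 7*sqrt(2))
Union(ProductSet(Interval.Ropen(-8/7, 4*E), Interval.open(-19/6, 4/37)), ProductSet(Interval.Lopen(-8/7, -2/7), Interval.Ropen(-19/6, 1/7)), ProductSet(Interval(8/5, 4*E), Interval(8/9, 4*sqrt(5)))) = Union(ProductSet(Interval.Lopen(-8/7, -2/7), Interval.Ropen(-19/6, 1/7)), ProductSet(Interval.Ropen(-8/7, 4*E), Interval.open(-19/6, 4/37)), ProductSet(Interval(8/5, 4*E), Interval(8/9, 4*sqrt(5))))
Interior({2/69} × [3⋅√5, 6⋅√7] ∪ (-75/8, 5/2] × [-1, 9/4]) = (-75/8, 5/2) × (-1, 9/4)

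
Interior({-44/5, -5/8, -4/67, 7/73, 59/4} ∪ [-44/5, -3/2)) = (-44/5, -3/2)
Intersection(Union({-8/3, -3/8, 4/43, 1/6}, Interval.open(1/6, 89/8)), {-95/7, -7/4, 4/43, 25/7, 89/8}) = {4/43, 25/7}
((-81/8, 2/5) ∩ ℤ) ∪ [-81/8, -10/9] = [-81/8, -10/9] ∪ {-10, -9, …, 0}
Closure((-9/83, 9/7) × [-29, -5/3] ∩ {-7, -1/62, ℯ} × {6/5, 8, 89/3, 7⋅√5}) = ∅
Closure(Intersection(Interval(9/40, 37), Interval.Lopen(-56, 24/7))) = Interval(9/40, 24/7)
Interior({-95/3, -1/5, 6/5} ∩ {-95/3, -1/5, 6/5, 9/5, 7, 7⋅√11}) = ∅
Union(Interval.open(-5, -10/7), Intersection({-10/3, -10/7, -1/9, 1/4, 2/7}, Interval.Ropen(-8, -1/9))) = Interval.Lopen(-5, -10/7)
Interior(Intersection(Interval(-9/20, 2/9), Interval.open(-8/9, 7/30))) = Interval.open(-9/20, 2/9)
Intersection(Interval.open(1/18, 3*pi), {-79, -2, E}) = {E}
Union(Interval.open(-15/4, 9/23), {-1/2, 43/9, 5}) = Union({43/9, 5}, Interval.open(-15/4, 9/23))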